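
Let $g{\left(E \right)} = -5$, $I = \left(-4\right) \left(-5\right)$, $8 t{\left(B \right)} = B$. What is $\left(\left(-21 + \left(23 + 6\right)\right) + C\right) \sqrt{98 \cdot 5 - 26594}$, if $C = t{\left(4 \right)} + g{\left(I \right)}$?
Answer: $7 i \sqrt{6526} \approx 565.49 i$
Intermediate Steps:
$t{\left(B \right)} = \frac{B}{8}$
$I = 20$
$C = - \frac{9}{2}$ ($C = \frac{1}{8} \cdot 4 - 5 = \frac{1}{2} - 5 = - \frac{9}{2} \approx -4.5$)
$\left(\left(-21 + \left(23 + 6\right)\right) + C\right) \sqrt{98 \cdot 5 - 26594} = \left(\left(-21 + \left(23 + 6\right)\right) - \frac{9}{2}\right) \sqrt{98 \cdot 5 - 26594} = \left(\left(-21 + 29\right) - \frac{9}{2}\right) \sqrt{490 - 26594} = \left(8 - \frac{9}{2}\right) \sqrt{-26104} = \frac{7 \cdot 2 i \sqrt{6526}}{2} = 7 i \sqrt{6526}$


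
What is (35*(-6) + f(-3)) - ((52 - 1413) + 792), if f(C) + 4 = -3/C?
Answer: 356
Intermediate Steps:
f(C) = -4 - 3/C
(35*(-6) + f(-3)) - ((52 - 1413) + 792) = (35*(-6) + (-4 - 3/(-3))) - ((52 - 1413) + 792) = (-210 + (-4 - 3*(-1/3))) - (-1361 + 792) = (-210 + (-4 + 1)) - 1*(-569) = (-210 - 3) + 569 = -213 + 569 = 356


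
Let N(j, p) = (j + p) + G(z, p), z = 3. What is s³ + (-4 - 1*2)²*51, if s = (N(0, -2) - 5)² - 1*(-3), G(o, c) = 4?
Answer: 3564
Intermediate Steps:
N(j, p) = 4 + j + p (N(j, p) = (j + p) + 4 = 4 + j + p)
s = 12 (s = ((4 + 0 - 2) - 5)² - 1*(-3) = (2 - 5)² + 3 = (-3)² + 3 = 9 + 3 = 12)
s³ + (-4 - 1*2)²*51 = 12³ + (-4 - 1*2)²*51 = 1728 + (-4 - 2)²*51 = 1728 + (-6)²*51 = 1728 + 36*51 = 1728 + 1836 = 3564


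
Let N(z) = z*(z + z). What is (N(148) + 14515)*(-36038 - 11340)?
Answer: -2763227094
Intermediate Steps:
N(z) = 2*z² (N(z) = z*(2*z) = 2*z²)
(N(148) + 14515)*(-36038 - 11340) = (2*148² + 14515)*(-36038 - 11340) = (2*21904 + 14515)*(-47378) = (43808 + 14515)*(-47378) = 58323*(-47378) = -2763227094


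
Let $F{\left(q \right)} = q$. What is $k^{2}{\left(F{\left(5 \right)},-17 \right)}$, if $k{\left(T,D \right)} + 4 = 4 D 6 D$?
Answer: $48052624$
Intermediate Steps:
$k{\left(T,D \right)} = -4 + 24 D^{2}$ ($k{\left(T,D \right)} = -4 + 4 D 6 D = -4 + 24 D D = -4 + 24 D^{2}$)
$k^{2}{\left(F{\left(5 \right)},-17 \right)} = \left(-4 + 24 \left(-17\right)^{2}\right)^{2} = \left(-4 + 24 \cdot 289\right)^{2} = \left(-4 + 6936\right)^{2} = 6932^{2} = 48052624$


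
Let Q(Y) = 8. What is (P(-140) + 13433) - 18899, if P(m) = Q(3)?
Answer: -5458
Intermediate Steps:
P(m) = 8
(P(-140) + 13433) - 18899 = (8 + 13433) - 18899 = 13441 - 18899 = -5458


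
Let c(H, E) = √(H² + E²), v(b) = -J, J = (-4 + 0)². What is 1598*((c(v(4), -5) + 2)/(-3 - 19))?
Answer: -1598/11 - 799*√281/11 ≈ -1362.9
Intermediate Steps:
J = 16 (J = (-4)² = 16)
v(b) = -16 (v(b) = -1*16 = -16)
c(H, E) = √(E² + H²)
1598*((c(v(4), -5) + 2)/(-3 - 19)) = 1598*((√((-5)² + (-16)²) + 2)/(-3 - 19)) = 1598*((√(25 + 256) + 2)/(-22)) = 1598*((√281 + 2)*(-1/22)) = 1598*((2 + √281)*(-1/22)) = 1598*(-1/11 - √281/22) = -1598/11 - 799*√281/11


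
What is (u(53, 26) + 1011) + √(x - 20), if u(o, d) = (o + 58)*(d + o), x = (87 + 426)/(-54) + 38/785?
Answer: 9780 + I*√72595230/1570 ≈ 9780.0 + 5.4269*I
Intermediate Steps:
x = -14839/1570 (x = 513*(-1/54) + 38*(1/785) = -19/2 + 38/785 = -14839/1570 ≈ -9.4516)
u(o, d) = (58 + o)*(d + o)
(u(53, 26) + 1011) + √(x - 20) = ((53² + 58*26 + 58*53 + 26*53) + 1011) + √(-14839/1570 - 20) = ((2809 + 1508 + 3074 + 1378) + 1011) + √(-46239/1570) = (8769 + 1011) + I*√72595230/1570 = 9780 + I*√72595230/1570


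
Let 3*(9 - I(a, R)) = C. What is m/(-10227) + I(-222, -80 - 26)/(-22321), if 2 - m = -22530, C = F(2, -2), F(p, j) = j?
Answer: -503035633/228276867 ≈ -2.2036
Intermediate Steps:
C = -2
m = 22532 (m = 2 - 1*(-22530) = 2 + 22530 = 22532)
I(a, R) = 29/3 (I(a, R) = 9 - ⅓*(-2) = 9 + ⅔ = 29/3)
m/(-10227) + I(-222, -80 - 26)/(-22321) = 22532/(-10227) + (29/3)/(-22321) = 22532*(-1/10227) + (29/3)*(-1/22321) = -22532/10227 - 29/66963 = -503035633/228276867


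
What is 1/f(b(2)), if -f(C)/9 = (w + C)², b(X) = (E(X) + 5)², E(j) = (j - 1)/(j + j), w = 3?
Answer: -256/2152089 ≈ -0.00011895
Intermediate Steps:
E(j) = (-1 + j)/(2*j) (E(j) = (-1 + j)/((2*j)) = (-1 + j)*(1/(2*j)) = (-1 + j)/(2*j))
b(X) = (5 + (-1 + X)/(2*X))² (b(X) = ((-1 + X)/(2*X) + 5)² = (5 + (-1 + X)/(2*X))²)
f(C) = -9*(3 + C)²
1/f(b(2)) = 1/(-9*(3 + (¼)*(-1 + 11*2)²/2²)²) = 1/(-9*(3 + (¼)*(¼)*(-1 + 22)²)²) = 1/(-9*(3 + (¼)*(¼)*21²)²) = 1/(-9*(3 + (¼)*(¼)*441)²) = 1/(-9*(3 + 441/16)²) = 1/(-9*(489/16)²) = 1/(-9*239121/256) = 1/(-2152089/256) = -256/2152089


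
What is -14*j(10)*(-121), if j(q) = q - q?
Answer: 0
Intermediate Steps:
j(q) = 0
-14*j(10)*(-121) = -14*0*(-121) = 0*(-121) = 0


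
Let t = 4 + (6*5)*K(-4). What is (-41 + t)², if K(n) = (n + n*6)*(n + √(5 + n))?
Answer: 6165289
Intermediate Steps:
K(n) = 7*n*(n + √(5 + n)) (K(n) = (n + 6*n)*(n + √(5 + n)) = (7*n)*(n + √(5 + n)) = 7*n*(n + √(5 + n)))
t = 2524 (t = 4 + (6*5)*(7*(-4)*(-4 + √(5 - 4))) = 4 + 30*(7*(-4)*(-4 + √1)) = 4 + 30*(7*(-4)*(-4 + 1)) = 4 + 30*(7*(-4)*(-3)) = 4 + 30*84 = 4 + 2520 = 2524)
(-41 + t)² = (-41 + 2524)² = 2483² = 6165289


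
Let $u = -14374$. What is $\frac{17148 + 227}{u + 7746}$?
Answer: $- \frac{17375}{6628} \approx -2.6215$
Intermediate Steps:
$\frac{17148 + 227}{u + 7746} = \frac{17148 + 227}{-14374 + 7746} = \frac{17375}{-6628} = 17375 \left(- \frac{1}{6628}\right) = - \frac{17375}{6628}$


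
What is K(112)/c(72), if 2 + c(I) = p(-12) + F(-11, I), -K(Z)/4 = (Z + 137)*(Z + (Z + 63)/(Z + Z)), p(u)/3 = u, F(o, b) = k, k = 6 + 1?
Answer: 898641/248 ≈ 3623.6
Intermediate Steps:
k = 7
F(o, b) = 7
p(u) = 3*u
K(Z) = -4*(137 + Z)*(Z + (63 + Z)/(2*Z)) (K(Z) = -4*(Z + 137)*(Z + (Z + 63)/(Z + Z)) = -4*(137 + Z)*(Z + (63 + Z)/((2*Z))) = -4*(137 + Z)*(Z + (63 + Z)*(1/(2*Z))) = -4*(137 + Z)*(Z + (63 + Z)/(2*Z)))
c(I) = -31 (c(I) = -2 + (3*(-12) + 7) = -2 + (-36 + 7) = -2 - 29 = -31)
K(112)/c(72) = (-400 - 17262/112 - 550*112 - 4*112²)/(-31) = (-400 - 17262*1/112 - 61600 - 4*12544)*(-1/31) = (-400 - 1233/8 - 61600 - 50176)*(-1/31) = -898641/8*(-1/31) = 898641/248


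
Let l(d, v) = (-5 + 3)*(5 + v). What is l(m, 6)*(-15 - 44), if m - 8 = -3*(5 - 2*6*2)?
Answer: 1298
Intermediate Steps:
m = 65 (m = 8 - 3*(5 - 2*6*2) = 8 - 3*(5 - 12*2) = 8 - 3*(5 - 24) = 8 - 3*(-19) = 8 + 57 = 65)
l(d, v) = -10 - 2*v (l(d, v) = -2*(5 + v) = -10 - 2*v)
l(m, 6)*(-15 - 44) = (-10 - 2*6)*(-15 - 44) = (-10 - 12)*(-59) = -22*(-59) = 1298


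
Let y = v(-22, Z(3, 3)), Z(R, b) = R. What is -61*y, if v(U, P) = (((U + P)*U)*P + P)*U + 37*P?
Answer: 1680123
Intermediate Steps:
v(U, P) = 37*P + U*(P + P*U*(P + U)) (v(U, P) = (((P + U)*U)*P + P)*U + 37*P = ((U*(P + U))*P + P)*U + 37*P = (P*U*(P + U) + P)*U + 37*P = (P + P*U*(P + U))*U + 37*P = U*(P + P*U*(P + U)) + 37*P = 37*P + U*(P + P*U*(P + U)))
y = -27543 (y = 3*(37 - 22 + (-22)**3 + 3*(-22)**2) = 3*(37 - 22 - 10648 + 3*484) = 3*(37 - 22 - 10648 + 1452) = 3*(-9181) = -27543)
-61*y = -61*(-27543) = 1680123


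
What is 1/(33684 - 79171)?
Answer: -1/45487 ≈ -2.1984e-5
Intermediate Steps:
1/(33684 - 79171) = 1/(-45487) = -1/45487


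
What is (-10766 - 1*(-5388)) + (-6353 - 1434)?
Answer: -13165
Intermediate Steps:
(-10766 - 1*(-5388)) + (-6353 - 1434) = (-10766 + 5388) - 7787 = -5378 - 7787 = -13165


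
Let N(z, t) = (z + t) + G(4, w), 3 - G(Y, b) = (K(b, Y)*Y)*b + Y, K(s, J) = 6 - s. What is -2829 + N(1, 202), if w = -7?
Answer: -2263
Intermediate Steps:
G(Y, b) = 3 - Y - Y*b*(6 - b) (G(Y, b) = 3 - (((6 - b)*Y)*b + Y) = 3 - ((Y*(6 - b))*b + Y) = 3 - (Y*b*(6 - b) + Y) = 3 - (Y + Y*b*(6 - b)) = 3 + (-Y - Y*b*(6 - b)) = 3 - Y - Y*b*(6 - b))
N(z, t) = 363 + t + z (N(z, t) = (z + t) + (3 - 1*4 + 4*(-7)*(-6 - 7)) = (t + z) + (3 - 4 + 4*(-7)*(-13)) = (t + z) + (3 - 4 + 364) = (t + z) + 363 = 363 + t + z)
-2829 + N(1, 202) = -2829 + (363 + 202 + 1) = -2829 + 566 = -2263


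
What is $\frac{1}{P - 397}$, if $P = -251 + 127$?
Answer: $- \frac{1}{521} \approx -0.0019194$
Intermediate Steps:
$P = -124$
$\frac{1}{P - 397} = \frac{1}{-124 - 397} = \frac{1}{-521} = - \frac{1}{521}$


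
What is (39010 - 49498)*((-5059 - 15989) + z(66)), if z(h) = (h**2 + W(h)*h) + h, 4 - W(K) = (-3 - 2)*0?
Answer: 171604656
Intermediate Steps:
W(K) = 4 (W(K) = 4 - (-3 - 2)*0 = 4 - (-5)*0 = 4 - 1*0 = 4 + 0 = 4)
z(h) = h**2 + 5*h (z(h) = (h**2 + 4*h) + h = h**2 + 5*h)
(39010 - 49498)*((-5059 - 15989) + z(66)) = (39010 - 49498)*((-5059 - 15989) + 66*(5 + 66)) = -10488*(-21048 + 66*71) = -10488*(-21048 + 4686) = -10488*(-16362) = 171604656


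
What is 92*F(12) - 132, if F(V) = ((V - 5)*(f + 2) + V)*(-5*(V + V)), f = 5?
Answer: -673572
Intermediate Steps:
F(V) = -10*V*(-35 + 8*V) (F(V) = ((V - 5)*(5 + 2) + V)*(-5*(V + V)) = ((-5 + V)*7 + V)*(-10*V) = ((-35 + 7*V) + V)*(-10*V) = (-35 + 8*V)*(-10*V) = -10*V*(-35 + 8*V))
92*F(12) - 132 = 92*(10*12*(35 - 8*12)) - 132 = 92*(10*12*(35 - 96)) - 132 = 92*(10*12*(-61)) - 132 = 92*(-7320) - 132 = -673440 - 132 = -673572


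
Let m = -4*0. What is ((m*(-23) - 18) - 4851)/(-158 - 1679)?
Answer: 4869/1837 ≈ 2.6505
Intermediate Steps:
m = 0
((m*(-23) - 18) - 4851)/(-158 - 1679) = ((0*(-23) - 18) - 4851)/(-158 - 1679) = ((0 - 18) - 4851)/(-1837) = (-18 - 4851)*(-1/1837) = -4869*(-1/1837) = 4869/1837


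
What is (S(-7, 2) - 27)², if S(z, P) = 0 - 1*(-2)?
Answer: 625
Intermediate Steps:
S(z, P) = 2 (S(z, P) = 0 + 2 = 2)
(S(-7, 2) - 27)² = (2 - 27)² = (-25)² = 625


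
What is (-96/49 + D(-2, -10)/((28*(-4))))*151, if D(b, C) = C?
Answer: -110683/392 ≈ -282.35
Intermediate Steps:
(-96/49 + D(-2, -10)/((28*(-4))))*151 = (-96/49 - 10/(28*(-4)))*151 = (-96*1/49 - 10/(-112))*151 = (-96/49 - 10*(-1/112))*151 = (-96/49 + 5/56)*151 = -733/392*151 = -110683/392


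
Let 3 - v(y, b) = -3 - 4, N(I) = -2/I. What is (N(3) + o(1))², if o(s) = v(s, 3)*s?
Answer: 784/9 ≈ 87.111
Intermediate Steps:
v(y, b) = 10 (v(y, b) = 3 - (-3 - 4) = 3 - 1*(-7) = 3 + 7 = 10)
o(s) = 10*s
(N(3) + o(1))² = (-2/3 + 10*1)² = (-2*⅓ + 10)² = (-⅔ + 10)² = (28/3)² = 784/9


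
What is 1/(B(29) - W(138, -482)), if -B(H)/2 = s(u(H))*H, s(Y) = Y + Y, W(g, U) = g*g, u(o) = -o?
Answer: -1/15680 ≈ -6.3775e-5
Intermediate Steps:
W(g, U) = g²
s(Y) = 2*Y
B(H) = 4*H² (B(H) = -2*2*(-H)*H = -2*(-2*H)*H = -(-4)*H² = 4*H²)
1/(B(29) - W(138, -482)) = 1/(4*29² - 1*138²) = 1/(4*841 - 1*19044) = 1/(3364 - 19044) = 1/(-15680) = -1/15680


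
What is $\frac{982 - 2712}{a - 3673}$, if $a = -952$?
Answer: $\frac{346}{925} \approx 0.37405$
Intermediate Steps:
$\frac{982 - 2712}{a - 3673} = \frac{982 - 2712}{-952 - 3673} = - \frac{1730}{-4625} = \left(-1730\right) \left(- \frac{1}{4625}\right) = \frac{346}{925}$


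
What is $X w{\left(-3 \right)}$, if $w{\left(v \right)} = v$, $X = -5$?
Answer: $15$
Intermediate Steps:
$X w{\left(-3 \right)} = \left(-5\right) \left(-3\right) = 15$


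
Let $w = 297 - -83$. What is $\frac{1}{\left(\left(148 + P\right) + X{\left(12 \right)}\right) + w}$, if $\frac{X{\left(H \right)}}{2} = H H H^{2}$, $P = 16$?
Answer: $\frac{1}{42016} \approx 2.38 \cdot 10^{-5}$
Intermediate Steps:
$w = 380$ ($w = 297 + 83 = 380$)
$X{\left(H \right)} = 2 H^{4}$ ($X{\left(H \right)} = 2 H H H^{2} = 2 H^{2} H^{2} = 2 H^{4}$)
$\frac{1}{\left(\left(148 + P\right) + X{\left(12 \right)}\right) + w} = \frac{1}{\left(\left(148 + 16\right) + 2 \cdot 12^{4}\right) + 380} = \frac{1}{\left(164 + 2 \cdot 20736\right) + 380} = \frac{1}{\left(164 + 41472\right) + 380} = \frac{1}{41636 + 380} = \frac{1}{42016}$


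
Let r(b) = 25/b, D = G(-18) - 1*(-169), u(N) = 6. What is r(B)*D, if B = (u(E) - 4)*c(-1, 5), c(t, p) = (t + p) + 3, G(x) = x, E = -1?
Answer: 3775/14 ≈ 269.64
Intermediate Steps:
c(t, p) = 3 + p + t (c(t, p) = (p + t) + 3 = 3 + p + t)
B = 14 (B = (6 - 4)*(3 + 5 - 1) = 2*7 = 14)
D = 151 (D = -18 - 1*(-169) = -18 + 169 = 151)
r(B)*D = (25/14)*151 = 3775/14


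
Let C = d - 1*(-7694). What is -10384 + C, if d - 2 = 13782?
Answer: 11094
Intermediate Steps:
d = 13784 (d = 2 + 13782 = 13784)
C = 21478 (C = 13784 - 1*(-7694) = 13784 + 7694 = 21478)
-10384 + C = -10384 + 21478 = 11094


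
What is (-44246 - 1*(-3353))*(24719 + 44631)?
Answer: -2835929550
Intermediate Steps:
(-44246 - 1*(-3353))*(24719 + 44631) = (-44246 + 3353)*69350 = -40893*69350 = -2835929550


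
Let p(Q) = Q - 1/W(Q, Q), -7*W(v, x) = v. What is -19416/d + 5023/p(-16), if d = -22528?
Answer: -225677987/740608 ≈ -304.72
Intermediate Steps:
W(v, x) = -v/7
p(Q) = Q + 7/Q (p(Q) = Q - 1/((-Q/7)) = Q - (-7)/Q = Q + 7/Q)
-19416/d + 5023/p(-16) = -19416/(-22528) + 5023/(-16 + 7/(-16)) = -19416*(-1/22528) + 5023/(-16 + 7*(-1/16)) = 2427/2816 + 5023/(-16 - 7/16) = 2427/2816 + 5023/(-263/16) = 2427/2816 + 5023*(-16/263) = 2427/2816 - 80368/263 = -225677987/740608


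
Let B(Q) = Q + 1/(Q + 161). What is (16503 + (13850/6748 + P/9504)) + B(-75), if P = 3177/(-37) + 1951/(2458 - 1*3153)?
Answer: 145641622890126079/8864341904880 ≈ 16430.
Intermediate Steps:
P = -2280202/25715 (P = 3177*(-1/37) + 1951/(2458 - 3153) = -3177/37 + 1951/(-695) = -3177/37 + 1951*(-1/695) = -3177/37 - 1951/695 = -2280202/25715 ≈ -88.672)
B(Q) = Q + 1/(161 + Q)
(16503 + (13850/6748 + P/9504)) + B(-75) = (16503 + (13850/6748 - 2280202/25715/9504)) + (1 + (-75)² + 161*(-75))/(161 - 75) = (16503 + (13850*(1/6748) - 2280202/25715*1/9504)) + (1 + 5625 - 12075)/86 = (16503 + (6925/3374 - 1140101/122197680)) + (1/86)*(-6449) = (16503 + 421186116613/206147486160) - 6449/86 = 3402473150215093/206147486160 - 6449/86 = 145641622890126079/8864341904880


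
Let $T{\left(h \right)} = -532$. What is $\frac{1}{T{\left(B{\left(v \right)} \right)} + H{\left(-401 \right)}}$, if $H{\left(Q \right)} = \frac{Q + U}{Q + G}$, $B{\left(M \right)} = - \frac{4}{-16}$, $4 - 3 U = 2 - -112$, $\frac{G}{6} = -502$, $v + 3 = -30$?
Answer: $- \frac{10239}{5445835} \approx -0.0018802$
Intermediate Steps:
$v = -33$ ($v = -3 - 30 = -33$)
$G = -3012$ ($G = 6 \left(-502\right) = -3012$)
$U = - \frac{110}{3}$ ($U = \frac{4}{3} - \frac{2 - -112}{3} = \frac{4}{3} - \frac{2 + 112}{3} = \frac{4}{3} - 38 = - \frac{110}{3} \approx -36.667$)
$B{\left(M \right)} = \frac{1}{4}$ ($B{\left(M \right)} = \left(-4\right) \left(- \frac{1}{16}\right) = \frac{1}{4}$)
$H{\left(Q \right)} = \frac{- \frac{110}{3} + Q}{-3012 + Q}$ ($H{\left(Q \right)} = \frac{Q - \frac{110}{3}}{Q - 3012} = \frac{- \frac{110}{3} + Q}{-3012 + Q}$)
$\frac{1}{T{\left(B{\left(v \right)} \right)} + H{\left(-401 \right)}} = \frac{1}{-532 + \frac{- \frac{110}{3} - 401}{-3012 - 401}} = \frac{1}{-532 + \frac{1}{-3413} \left(- \frac{1313}{3}\right)} = \frac{1}{-532 - - \frac{1313}{10239}} = \frac{1}{-532 + \frac{1313}{10239}} = \frac{1}{- \frac{5445835}{10239}} = - \frac{10239}{5445835}$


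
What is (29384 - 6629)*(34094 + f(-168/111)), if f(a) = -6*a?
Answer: 776015610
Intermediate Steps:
(29384 - 6629)*(34094 + f(-168/111)) = (29384 - 6629)*(34094 - (-1008)/111) = 22755*(34094 - (-1008)/111) = 22755*(34094 - 6*(-56/37)) = 22755*(34094 + 336/37) = 22755*(1261814/37) = 776015610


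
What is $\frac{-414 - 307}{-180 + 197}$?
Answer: $- \frac{721}{17} \approx -42.412$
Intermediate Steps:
$\frac{-414 - 307}{-180 + 197} = - \frac{721}{17}$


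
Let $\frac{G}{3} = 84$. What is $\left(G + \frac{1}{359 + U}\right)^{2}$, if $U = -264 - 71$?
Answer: $\frac{36590401}{576} \approx 63525.0$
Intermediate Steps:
$U = -335$
$G = 252$ ($G = 3 \cdot 84 = 252$)
$\left(G + \frac{1}{359 + U}\right)^{2} = \left(252 + \frac{1}{359 - 335}\right)^{2} = \left(252 + \frac{1}{24}\right)^{2} = \left(\frac{6049}{24}\right)^{2} = \frac{36590401}{576}$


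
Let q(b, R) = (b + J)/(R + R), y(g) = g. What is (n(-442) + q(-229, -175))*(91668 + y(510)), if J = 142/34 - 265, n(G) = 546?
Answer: 150113117403/2975 ≈ 5.0458e+7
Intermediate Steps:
J = -4434/17 (J = 142*(1/34) - 265 = 71/17 - 265 = -4434/17 ≈ -260.82)
q(b, R) = (-4434/17 + b)/(2*R) (q(b, R) = (b - 4434/17)/(R + R) = (-4434/17 + b)/((2*R)) = (-4434/17 + b)*(1/(2*R)) = (-4434/17 + b)/(2*R))
(n(-442) + q(-229, -175))*(91668 + y(510)) = (546 + (1/34)*(-4434 + 17*(-229))/(-175))*(91668 + 510) = (546 + (1/34)*(-1/175)*(-4434 - 3893))*92178 = (546 + (1/34)*(-1/175)*(-8327))*92178 = (546 + 8327/5950)*92178 = (3257027/5950)*92178 = 150113117403/2975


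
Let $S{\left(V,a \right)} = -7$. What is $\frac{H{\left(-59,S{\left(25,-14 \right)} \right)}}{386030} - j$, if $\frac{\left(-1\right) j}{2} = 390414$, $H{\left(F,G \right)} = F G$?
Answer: $\frac{301423033253}{386030} \approx 7.8083 \cdot 10^{5}$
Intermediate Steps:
$j = -780828$ ($j = \left(-2\right) 390414 = -780828$)
$\frac{H{\left(-59,S{\left(25,-14 \right)} \right)}}{386030} - j = \frac{\left(-59\right) \left(-7\right)}{386030} - -780828 = 413 \cdot \frac{1}{386030} + 780828 = \frac{413}{386030} + 780828 = \frac{301423033253}{386030}$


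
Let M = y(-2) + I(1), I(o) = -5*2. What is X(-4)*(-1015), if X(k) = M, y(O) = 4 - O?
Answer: 4060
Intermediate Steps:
I(o) = -10
M = -4 (M = (4 - 1*(-2)) - 10 = (4 + 2) - 10 = 6 - 10 = -4)
X(k) = -4
X(-4)*(-1015) = -4*(-1015) = 4060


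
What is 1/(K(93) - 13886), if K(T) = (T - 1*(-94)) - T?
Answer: -1/13792 ≈ -7.2506e-5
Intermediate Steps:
K(T) = 94 (K(T) = (T + 94) - T = (94 + T) - T = 94)
1/(K(93) - 13886) = 1/(94 - 13886) = 1/(-13792) = -1/13792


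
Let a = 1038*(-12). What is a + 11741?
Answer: -715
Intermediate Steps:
a = -12456
a + 11741 = -12456 + 11741 = -715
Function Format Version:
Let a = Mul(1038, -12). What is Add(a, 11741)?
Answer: -715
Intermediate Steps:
a = -12456
Add(a, 11741) = Add(-12456, 11741) = -715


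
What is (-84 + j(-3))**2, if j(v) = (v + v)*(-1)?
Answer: 6084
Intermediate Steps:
j(v) = -2*v (j(v) = (2*v)*(-1) = -2*v)
(-84 + j(-3))**2 = (-84 - 2*(-3))**2 = (-84 + 6)**2 = (-78)**2 = 6084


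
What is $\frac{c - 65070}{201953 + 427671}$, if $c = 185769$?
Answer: $\frac{120699}{629624} \approx 0.1917$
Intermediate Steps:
$\frac{c - 65070}{201953 + 427671} = \frac{185769 - 65070}{201953 + 427671} = \frac{120699}{629624}$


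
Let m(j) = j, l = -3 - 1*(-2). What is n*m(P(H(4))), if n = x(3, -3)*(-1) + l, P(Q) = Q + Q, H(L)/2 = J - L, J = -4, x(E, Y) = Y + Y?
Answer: -160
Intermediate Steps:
x(E, Y) = 2*Y
l = -1 (l = -3 + 2 = -1)
H(L) = -8 - 2*L (H(L) = 2*(-4 - L) = -8 - 2*L)
P(Q) = 2*Q
n = 5 (n = (2*(-3))*(-1) - 1 = -6*(-1) - 1 = 6 - 1 = 5)
n*m(P(H(4))) = 5*(2*(-8 - 2*4)) = 5*(2*(-8 - 8)) = 5*(2*(-16)) = 5*(-32) = -160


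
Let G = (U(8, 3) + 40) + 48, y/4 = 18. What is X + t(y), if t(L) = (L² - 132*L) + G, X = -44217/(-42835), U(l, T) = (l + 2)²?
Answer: -176950003/42835 ≈ -4131.0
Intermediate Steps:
y = 72 (y = 4*18 = 72)
U(l, T) = (2 + l)²
X = 44217/42835 (X = -44217*(-1/42835) = 44217/42835 ≈ 1.0323)
G = 188 (G = ((2 + 8)² + 40) + 48 = (10² + 40) + 48 = (100 + 40) + 48 = 140 + 48 = 188)
t(L) = 188 + L² - 132*L (t(L) = (L² - 132*L) + 188 = 188 + L² - 132*L)
X + t(y) = 44217/42835 + (188 + 72² - 132*72) = 44217/42835 + (188 + 5184 - 9504) = 44217/42835 - 4132 = -176950003/42835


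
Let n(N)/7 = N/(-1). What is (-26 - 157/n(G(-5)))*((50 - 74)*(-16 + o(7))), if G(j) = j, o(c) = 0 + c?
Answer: -230472/35 ≈ -6584.9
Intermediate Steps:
o(c) = c
n(N) = -7*N (n(N) = 7*(N/(-1)) = 7*(N*(-1)) = 7*(-N) = -7*N)
(-26 - 157/n(G(-5)))*((50 - 74)*(-16 + o(7))) = (-26 - 157/((-7*(-5))))*((50 - 74)*(-16 + 7)) = (-26 - 157/35)*(-24*(-9)) = (-26 - 157*1/35)*216 = (-26 - 157/35)*216 = -1067/35*216 = -230472/35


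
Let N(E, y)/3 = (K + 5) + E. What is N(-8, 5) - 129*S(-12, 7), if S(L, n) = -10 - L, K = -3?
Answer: -276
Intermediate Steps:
N(E, y) = 6 + 3*E (N(E, y) = 3*((-3 + 5) + E) = 3*(2 + E) = 6 + 3*E)
N(-8, 5) - 129*S(-12, 7) = (6 + 3*(-8)) - 129*(-10 - 1*(-12)) = (6 - 24) - 129*(-10 + 12) = -18 - 129*2 = -18 - 258 = -276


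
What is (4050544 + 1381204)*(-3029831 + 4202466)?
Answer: 6369457815980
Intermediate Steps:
(4050544 + 1381204)*(-3029831 + 4202466) = 5431748*1172635 = 6369457815980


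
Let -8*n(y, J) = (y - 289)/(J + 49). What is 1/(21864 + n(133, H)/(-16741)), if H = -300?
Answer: 8403982/183744662487 ≈ 4.5737e-5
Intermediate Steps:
n(y, J) = -(-289 + y)/(8*(49 + J)) (n(y, J) = -(y - 289)/(8*(J + 49)) = -(-289 + y)/(8*(49 + J)))
1/(21864 + n(133, H)/(-16741)) = 1/(21864 + ((289 - 1*133)/(8*(49 - 300)))/(-16741)) = 1/(21864 + ((⅛)*(289 - 133)/(-251))*(-1/16741)) = 1/(21864 + ((⅛)*(-1/251)*156)*(-1/16741)) = 1/(21864 - 39/502*(-1/16741)) = 1/(21864 + 39/8403982) = 1/(183744662487/8403982) = 8403982/183744662487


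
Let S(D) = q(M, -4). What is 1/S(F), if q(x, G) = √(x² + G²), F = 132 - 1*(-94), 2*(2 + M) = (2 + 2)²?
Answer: √13/26 ≈ 0.13867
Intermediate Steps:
M = 6 (M = -2 + (2 + 2)²/2 = -2 + (½)*4² = -2 + (½)*16 = -2 + 8 = 6)
F = 226 (F = 132 + 94 = 226)
q(x, G) = √(G² + x²)
S(D) = 2*√13 (S(D) = √((-4)² + 6²) = √(16 + 36) = √52 = 2*√13)
1/S(F) = 1/(2*√13) = √13/26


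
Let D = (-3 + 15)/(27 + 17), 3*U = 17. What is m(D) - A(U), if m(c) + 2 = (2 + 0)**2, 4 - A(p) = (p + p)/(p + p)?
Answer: -1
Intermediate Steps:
U = 17/3 (U = (1/3)*17 = 17/3 ≈ 5.6667)
D = 3/11 (D = 12/44 = 12*(1/44) = 3/11 ≈ 0.27273)
A(p) = 3 (A(p) = 4 - (p + p)/(p + p) = 4 - 2*p/(2*p) = 4 - 2*p*1/(2*p) = 4 - 1*1 = 4 - 1 = 3)
m(c) = 2 (m(c) = -2 + (2 + 0)**2 = -2 + 2**2 = -2 + 4 = 2)
m(D) - A(U) = 2 - 1*3 = 2 - 3 = -1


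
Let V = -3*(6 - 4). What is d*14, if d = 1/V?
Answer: -7/3 ≈ -2.3333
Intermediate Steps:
V = -6 (V = -3*2 = -6)
d = -⅙ (d = 1/(-6) = -⅙ ≈ -0.16667)
d*14 = -⅙*14 = -7/3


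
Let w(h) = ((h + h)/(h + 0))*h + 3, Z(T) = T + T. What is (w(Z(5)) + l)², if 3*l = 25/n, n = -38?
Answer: 6744409/12996 ≈ 518.96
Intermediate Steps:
Z(T) = 2*T
w(h) = 3 + 2*h (w(h) = ((2*h)/h)*h + 3 = 2*h + 3 = 3 + 2*h)
l = -25/114 (l = (25/(-38))/3 = (25*(-1/38))/3 = (⅓)*(-25/38) = -25/114 ≈ -0.21930)
(w(Z(5)) + l)² = ((3 + 2*(2*5)) - 25/114)² = ((3 + 2*10) - 25/114)² = ((3 + 20) - 25/114)² = (23 - 25/114)² = (2597/114)² = 6744409/12996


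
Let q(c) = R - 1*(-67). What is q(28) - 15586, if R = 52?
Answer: -15467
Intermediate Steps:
q(c) = 119 (q(c) = 52 - 1*(-67) = 52 + 67 = 119)
q(28) - 15586 = 119 - 15586 = -15467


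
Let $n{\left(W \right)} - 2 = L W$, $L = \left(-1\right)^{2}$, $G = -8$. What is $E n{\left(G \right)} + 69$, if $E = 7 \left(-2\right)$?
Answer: $153$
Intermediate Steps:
$L = 1$
$E = -14$
$n{\left(W \right)} = 2 + W$ ($n{\left(W \right)} = 2 + 1 W = 2 + W$)
$E n{\left(G \right)} + 69 = - 14 \left(2 - 8\right) + 69 = \left(-14\right) \left(-6\right) + 69 = 84 + 69 = 153$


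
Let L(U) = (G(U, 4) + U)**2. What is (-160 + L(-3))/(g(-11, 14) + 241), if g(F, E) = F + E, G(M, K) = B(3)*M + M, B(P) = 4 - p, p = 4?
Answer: -31/61 ≈ -0.50820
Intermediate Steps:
B(P) = 0 (B(P) = 4 - 1*4 = 4 - 4 = 0)
G(M, K) = M (G(M, K) = 0*M + M = 0 + M = M)
g(F, E) = E + F
L(U) = 4*U**2 (L(U) = (U + U)**2 = (2*U)**2 = 4*U**2)
(-160 + L(-3))/(g(-11, 14) + 241) = (-160 + 4*(-3)**2)/((14 - 11) + 241) = (-160 + 4*9)/(3 + 241) = (-160 + 36)/244 = -124*1/244 = -31/61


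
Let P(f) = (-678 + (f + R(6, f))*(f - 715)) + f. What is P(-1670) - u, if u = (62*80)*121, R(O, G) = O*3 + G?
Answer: 7320462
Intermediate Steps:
R(O, G) = G + 3*O (R(O, G) = 3*O + G = G + 3*O)
u = 600160 (u = 4960*121 = 600160)
P(f) = -678 + f + (-715 + f)*(18 + 2*f) (P(f) = (-678 + (f + (f + 3*6))*(f - 715)) + f = (-678 + (f + (f + 18))*(-715 + f)) + f = (-678 + (f + (18 + f))*(-715 + f)) + f = (-678 + (18 + 2*f)*(-715 + f)) + f = (-678 + (-715 + f)*(18 + 2*f)) + f = -678 + f + (-715 + f)*(18 + 2*f))
P(-1670) - u = (-13548 - 1411*(-1670) + 2*(-1670)²) - 1*600160 = (-13548 + 2356370 + 2*2788900) - 600160 = (-13548 + 2356370 + 5577800) - 600160 = 7920622 - 600160 = 7320462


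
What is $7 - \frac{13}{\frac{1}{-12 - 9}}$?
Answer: $280$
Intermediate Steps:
$7 - \frac{13}{\frac{1}{-12 - 9}} = 7 - \frac{13}{\frac{1}{-21}} = 7 - \frac{13}{- \frac{1}{21}} = 7 - -273 = 7 + 273 = 280$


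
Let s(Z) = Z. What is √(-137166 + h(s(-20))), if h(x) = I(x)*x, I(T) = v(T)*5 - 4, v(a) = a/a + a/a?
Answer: 3*I*√15254 ≈ 370.52*I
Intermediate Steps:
v(a) = 2 (v(a) = 1 + 1 = 2)
I(T) = 6 (I(T) = 2*5 - 4 = 10 - 4 = 6)
h(x) = 6*x
√(-137166 + h(s(-20))) = √(-137166 + 6*(-20)) = √(-137166 - 120) = √(-137286) = 3*I*√15254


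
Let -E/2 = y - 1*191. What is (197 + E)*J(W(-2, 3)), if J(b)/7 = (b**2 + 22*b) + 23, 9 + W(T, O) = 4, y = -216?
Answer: -438774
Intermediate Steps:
W(T, O) = -5 (W(T, O) = -9 + 4 = -5)
E = 814 (E = -2*(-216 - 1*191) = -2*(-216 - 191) = -2*(-407) = 814)
J(b) = 161 + 7*b**2 + 154*b (J(b) = 7*((b**2 + 22*b) + 23) = 7*(23 + b**2 + 22*b) = 161 + 7*b**2 + 154*b)
(197 + E)*J(W(-2, 3)) = (197 + 814)*(161 + 7*(-5)**2 + 154*(-5)) = 1011*(161 + 7*25 - 770) = 1011*(161 + 175 - 770) = 1011*(-434) = -438774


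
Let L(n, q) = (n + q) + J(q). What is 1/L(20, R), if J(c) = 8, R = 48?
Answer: 1/76 ≈ 0.013158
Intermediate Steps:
L(n, q) = 8 + n + q (L(n, q) = (n + q) + 8 = 8 + n + q)
1/L(20, R) = 1/(8 + 20 + 48) = 1/76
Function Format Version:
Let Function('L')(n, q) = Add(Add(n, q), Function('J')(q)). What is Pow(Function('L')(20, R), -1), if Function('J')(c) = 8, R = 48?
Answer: Rational(1, 76) ≈ 0.013158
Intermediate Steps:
Function('L')(n, q) = Add(8, n, q) (Function('L')(n, q) = Add(Add(n, q), 8) = Add(8, n, q))
Pow(Function('L')(20, R), -1) = Pow(Add(8, 20, 48), -1) = Pow(76, -1) = Rational(1, 76)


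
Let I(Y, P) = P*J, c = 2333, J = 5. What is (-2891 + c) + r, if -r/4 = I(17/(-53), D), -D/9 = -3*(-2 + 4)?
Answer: -1638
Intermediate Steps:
D = 54 (D = -(-27)*(-2 + 4) = -(-27)*2 = -9*(-6) = 54)
I(Y, P) = 5*P (I(Y, P) = P*5 = 5*P)
r = -1080 (r = -20*54 = -4*270 = -1080)
(-2891 + c) + r = (-2891 + 2333) - 1080 = -558 - 1080 = -1638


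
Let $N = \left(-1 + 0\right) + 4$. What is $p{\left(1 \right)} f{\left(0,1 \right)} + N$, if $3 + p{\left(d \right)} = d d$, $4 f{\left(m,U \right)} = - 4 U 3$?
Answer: $9$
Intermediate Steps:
$f{\left(m,U \right)} = - 3 U$ ($f{\left(m,U \right)} = \frac{- 4 U 3}{4} = \frac{\left(-12\right) U}{4} = - 3 U$)
$p{\left(d \right)} = -3 + d^{2}$ ($p{\left(d \right)} = -3 + d d = -3 + d^{2}$)
$N = 3$ ($N = -1 + 4 = 3$)
$p{\left(1 \right)} f{\left(0,1 \right)} + N = \left(-3 + 1^{2}\right) \left(\left(-3\right) 1\right) + 3 = \left(-3 + 1\right) \left(-3\right) + 3 = \left(-2\right) \left(-3\right) + 3 = 6 + 3 = 9$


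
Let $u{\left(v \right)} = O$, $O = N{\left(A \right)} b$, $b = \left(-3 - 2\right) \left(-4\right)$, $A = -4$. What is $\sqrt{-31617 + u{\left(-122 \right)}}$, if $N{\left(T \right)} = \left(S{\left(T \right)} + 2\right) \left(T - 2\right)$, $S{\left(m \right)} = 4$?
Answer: $3 i \sqrt{3593} \approx 179.82 i$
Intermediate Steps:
$b = 20$ ($b = \left(-5\right) \left(-4\right) = 20$)
$N{\left(T \right)} = -12 + 6 T$ ($N{\left(T \right)} = \left(4 + 2\right) \left(T - 2\right) = 6 \left(-2 + T\right) = -12 + 6 T$)
$O = -720$ ($O = \left(-12 + 6 \left(-4\right)\right) 20 = \left(-12 - 24\right) 20 = \left(-36\right) 20 = -720$)
$u{\left(v \right)} = -720$
$\sqrt{-31617 + u{\left(-122 \right)}} = \sqrt{-31617 - 720} = \sqrt{-32337} = 3 i \sqrt{3593}$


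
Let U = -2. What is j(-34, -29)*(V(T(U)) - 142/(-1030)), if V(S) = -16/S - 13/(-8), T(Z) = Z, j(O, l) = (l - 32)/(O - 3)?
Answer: 2453603/152440 ≈ 16.096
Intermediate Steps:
j(O, l) = (-32 + l)/(-3 + O)
V(S) = 13/8 - 16/S (V(S) = -16/S - 13*(-1/8) = -16/S + 13/8 = 13/8 - 16/S)
j(-34, -29)*(V(T(U)) - 142/(-1030)) = ((-32 - 29)/(-3 - 34))*((13/8 - 16/(-2)) - 142/(-1030)) = (-61/(-37))*((13/8 - 16*(-1/2)) - 142*(-1/1030)) = (-1/37*(-61))*((13/8 + 8) + 71/515) = 61*(77/8 + 71/515)/37 = (61/37)*(40223/4120) = 2453603/152440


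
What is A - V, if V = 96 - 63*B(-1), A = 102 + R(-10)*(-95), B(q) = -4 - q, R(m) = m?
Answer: 767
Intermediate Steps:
A = 1052 (A = 102 - 10*(-95) = 102 + 950 = 1052)
V = 285 (V = 96 - 63*(-4 - 1*(-1)) = 96 - 63*(-4 + 1) = 96 - 63*(-3) = 96 + 189 = 285)
A - V = 1052 - 1*285 = 1052 - 285 = 767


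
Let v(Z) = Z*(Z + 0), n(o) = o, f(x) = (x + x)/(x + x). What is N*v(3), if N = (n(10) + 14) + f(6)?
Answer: 225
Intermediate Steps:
f(x) = 1 (f(x) = (2*x)/((2*x)) = (2*x)*(1/(2*x)) = 1)
v(Z) = Z² (v(Z) = Z*Z = Z²)
N = 25 (N = (10 + 14) + 1 = 24 + 1 = 25)
N*v(3) = 25*3² = 25*9 = 225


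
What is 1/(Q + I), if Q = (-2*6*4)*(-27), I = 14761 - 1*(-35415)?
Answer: 1/51472 ≈ 1.9428e-5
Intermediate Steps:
I = 50176 (I = 14761 + 35415 = 50176)
Q = 1296 (Q = -12*4*(-27) = -48*(-27) = 1296)
1/(Q + I) = 1/(1296 + 50176) = 1/51472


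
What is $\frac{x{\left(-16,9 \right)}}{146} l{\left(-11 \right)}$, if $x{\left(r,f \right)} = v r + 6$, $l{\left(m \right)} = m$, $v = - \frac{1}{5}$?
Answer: $- \frac{253}{365} \approx -0.69315$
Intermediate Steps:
$v = - \frac{1}{5}$ ($v = \left(-1\right) \frac{1}{5} = - \frac{1}{5} \approx -0.2$)
$x{\left(r,f \right)} = 6 - \frac{r}{5}$ ($x{\left(r,f \right)} = - \frac{r}{5} + 6 = 6 - \frac{r}{5}$)
$\frac{x{\left(-16,9 \right)}}{146} l{\left(-11 \right)} = \frac{6 - - \frac{16}{5}}{146} \left(-11\right) = \left(6 + \frac{16}{5}\right) \frac{1}{146} \left(-11\right) = \frac{46}{5} \cdot \frac{1}{146} \left(-11\right) = \frac{23}{365} \left(-11\right) = - \frac{253}{365}$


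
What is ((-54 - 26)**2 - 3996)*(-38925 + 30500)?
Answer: -20253700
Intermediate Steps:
((-54 - 26)**2 - 3996)*(-38925 + 30500) = ((-80)**2 - 3996)*(-8425) = (6400 - 3996)*(-8425) = 2404*(-8425) = -20253700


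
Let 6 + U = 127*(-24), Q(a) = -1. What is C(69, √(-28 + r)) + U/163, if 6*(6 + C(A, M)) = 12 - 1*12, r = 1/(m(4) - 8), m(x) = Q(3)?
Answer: -4032/163 ≈ -24.736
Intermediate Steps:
m(x) = -1
r = -⅑ (r = 1/(-1 - 8) = 1/(-9) = -⅑ ≈ -0.11111)
U = -3054 (U = -6 + 127*(-24) = -6 - 3048 = -3054)
C(A, M) = -6 (C(A, M) = -6 + (12 - 1*12)/6 = -6 + (12 - 12)/6 = -6 + (⅙)*0 = -6 + 0 = -6)
C(69, √(-28 + r)) + U/163 = -6 - 3054/163 = -4032/163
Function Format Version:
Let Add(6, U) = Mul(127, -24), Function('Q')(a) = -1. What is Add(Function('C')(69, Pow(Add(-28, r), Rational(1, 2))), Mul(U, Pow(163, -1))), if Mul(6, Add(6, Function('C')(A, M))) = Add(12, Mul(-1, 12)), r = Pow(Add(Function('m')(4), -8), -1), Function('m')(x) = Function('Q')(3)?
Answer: Rational(-4032, 163) ≈ -24.736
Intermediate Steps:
Function('m')(x) = -1
r = Rational(-1, 9) (r = Pow(Add(-1, -8), -1) = Pow(-9, -1) = Rational(-1, 9) ≈ -0.11111)
U = -3054 (U = Add(-6, Mul(127, -24)) = Add(-6, -3048) = -3054)
Function('C')(A, M) = -6 (Function('C')(A, M) = Add(-6, Mul(Rational(1, 6), Add(12, Mul(-1, 12)))) = Add(-6, Mul(Rational(1, 6), Add(12, -12))) = Add(-6, Mul(Rational(1, 6), 0)) = Add(-6, 0) = -6)
Add(Function('C')(69, Pow(Add(-28, r), Rational(1, 2))), Mul(U, Pow(163, -1))) = Add(-6, Mul(-3054, Pow(163, -1))) = Add(-6, Mul(-3054, Rational(1, 163))) = Add(-6, Rational(-3054, 163)) = Rational(-4032, 163)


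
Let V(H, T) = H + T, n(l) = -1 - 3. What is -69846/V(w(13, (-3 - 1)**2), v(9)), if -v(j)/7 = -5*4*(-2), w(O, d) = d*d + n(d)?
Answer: 4989/2 ≈ 2494.5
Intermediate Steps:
n(l) = -4
w(O, d) = -4 + d**2 (w(O, d) = d*d - 4 = d**2 - 4 = -4 + d**2)
v(j) = -280 (v(j) = -7*(-5*4)*(-2) = -(-140)*(-2) = -7*40 = -280)
-69846/V(w(13, (-3 - 1)**2), v(9)) = -69846/((-4 + ((-3 - 1)**2)**2) - 280) = -69846/((-4 + ((-4)**2)**2) - 280) = -69846/((-4 + 16**2) - 280) = -69846/((-4 + 256) - 280) = -69846/(252 - 280) = -69846/(-28) = -69846*(-1/28) = 4989/2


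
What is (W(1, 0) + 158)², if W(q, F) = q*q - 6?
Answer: 23409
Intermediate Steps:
W(q, F) = -6 + q² (W(q, F) = q² - 6 = -6 + q²)
(W(1, 0) + 158)² = ((-6 + 1²) + 158)² = ((-6 + 1) + 158)² = (-5 + 158)² = 153² = 23409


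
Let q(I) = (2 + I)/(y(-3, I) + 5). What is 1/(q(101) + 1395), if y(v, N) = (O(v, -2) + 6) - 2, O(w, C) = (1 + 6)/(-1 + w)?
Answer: 29/40867 ≈ 0.00070962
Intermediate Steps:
O(w, C) = 7/(-1 + w)
y(v, N) = 4 + 7/(-1 + v) (y(v, N) = (7/(-1 + v) + 6) - 2 = (6 + 7/(-1 + v)) - 2 = 4 + 7/(-1 + v))
q(I) = 8/29 + 4*I/29 (q(I) = (2 + I)/((3 + 4*(-3))/(-1 - 3) + 5) = (2 + I)/((3 - 12)/(-4) + 5) = (2 + I)/(-¼*(-9) + 5) = (2 + I)/(9/4 + 5) = (2 + I)/(29/4) = (2 + I)*(4/29) = 8/29 + 4*I/29)
1/(q(101) + 1395) = 1/((8/29 + (4/29)*101) + 1395) = 1/((8/29 + 404/29) + 1395) = 1/(412/29 + 1395) = 1/(40867/29) = 29/40867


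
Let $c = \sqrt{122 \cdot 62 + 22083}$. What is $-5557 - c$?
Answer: $-5557 - \sqrt{29647} \approx -5729.2$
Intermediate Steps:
$c = \sqrt{29647}$ ($c = \sqrt{7564 + 22083} = \sqrt{29647} \approx 172.18$)
$-5557 - c = -5557 - \sqrt{29647}$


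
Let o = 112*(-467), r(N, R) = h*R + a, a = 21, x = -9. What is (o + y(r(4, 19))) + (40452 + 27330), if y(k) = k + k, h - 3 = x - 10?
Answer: 14912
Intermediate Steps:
h = -16 (h = 3 + (-9 - 10) = 3 - 19 = -16)
r(N, R) = 21 - 16*R (r(N, R) = -16*R + 21 = 21 - 16*R)
o = -52304
y(k) = 2*k
(o + y(r(4, 19))) + (40452 + 27330) = (-52304 + 2*(21 - 16*19)) + (40452 + 27330) = (-52304 + 2*(21 - 304)) + 67782 = (-52304 + 2*(-283)) + 67782 = (-52304 - 566) + 67782 = -52870 + 67782 = 14912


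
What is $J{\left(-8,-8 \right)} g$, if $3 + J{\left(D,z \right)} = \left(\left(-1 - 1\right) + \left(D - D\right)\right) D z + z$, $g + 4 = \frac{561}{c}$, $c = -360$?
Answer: $\frac{92713}{120} \approx 772.61$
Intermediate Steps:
$g = - \frac{667}{120}$ ($g = -4 + \frac{561}{-360} = -4 + 561 \left(- \frac{1}{360}\right) = -4 - \frac{187}{120} = - \frac{667}{120} \approx -5.5583$)
$J{\left(D,z \right)} = -3 + z - 2 D z$ ($J{\left(D,z \right)} = -3 + \left(\left(\left(-1 - 1\right) + \left(D - D\right)\right) D z + z\right) = -3 + \left(\left(-2 + 0\right) D z + z\right) = -3 + \left(- 2 D z + z\right) = -3 - \left(- z + 2 D z\right) = -3 + z - 2 D z$)
$J{\left(-8,-8 \right)} g = \left(-3 - 8 - \left(-16\right) \left(-8\right)\right) \left(- \frac{667}{120}\right) = \left(-3 - 8 - 128\right) \left(- \frac{667}{120}\right) = \left(-139\right) \left(- \frac{667}{120}\right) = \frac{92713}{120}$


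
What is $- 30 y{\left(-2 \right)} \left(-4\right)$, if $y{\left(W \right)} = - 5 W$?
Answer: $1200$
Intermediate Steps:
$- 30 y{\left(-2 \right)} \left(-4\right) = - 30 \left(\left(-5\right) \left(-2\right)\right) \left(-4\right) = \left(-30\right) 10 \left(-4\right) = \left(-300\right) \left(-4\right) = 1200$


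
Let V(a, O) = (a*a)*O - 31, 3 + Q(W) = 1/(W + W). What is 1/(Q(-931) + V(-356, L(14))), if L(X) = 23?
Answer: 1862/5427532627 ≈ 3.4307e-7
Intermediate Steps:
Q(W) = -3 + 1/(2*W) (Q(W) = -3 + 1/(W + W) = -3 + 1/(2*W))
V(a, O) = -31 + O*a**2 (V(a, O) = a**2*O - 31 = O*a**2 - 31 = -31 + O*a**2)
1/(Q(-931) + V(-356, L(14))) = 1/((-3 + (1/2)/(-931)) + (-31 + 23*(-356)**2)) = 1/((-3 + (1/2)*(-1/931)) + (-31 + 23*126736)) = 1/((-3 - 1/1862) + (-31 + 2914928)) = 1/(-5587/1862 + 2914897) = 1/(5427532627/1862) = 1862/5427532627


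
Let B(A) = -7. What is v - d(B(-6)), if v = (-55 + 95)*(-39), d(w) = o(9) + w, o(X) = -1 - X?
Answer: -1543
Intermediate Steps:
d(w) = -10 + w (d(w) = (-1 - 1*9) + w = (-1 - 9) + w = -10 + w)
v = -1560 (v = 40*(-39) = -1560)
v - d(B(-6)) = -1560 - (-10 - 7) = -1560 - 1*(-17) = -1560 + 17 = -1543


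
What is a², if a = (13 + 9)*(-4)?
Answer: 7744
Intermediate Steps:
a = -88 (a = 22*(-4) = -88)
a² = (-88)² = 7744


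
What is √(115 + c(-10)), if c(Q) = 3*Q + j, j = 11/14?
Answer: √16814/14 ≈ 9.2621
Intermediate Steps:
j = 11/14 (j = 11*(1/14) = 11/14 ≈ 0.78571)
c(Q) = 11/14 + 3*Q (c(Q) = 3*Q + 11/14 = 11/14 + 3*Q)
√(115 + c(-10)) = √(115 + (11/14 + 3*(-10))) = √(115 + (11/14 - 30)) = √(115 - 409/14) = √(1201/14) = √16814/14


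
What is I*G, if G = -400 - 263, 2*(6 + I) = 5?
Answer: 4641/2 ≈ 2320.5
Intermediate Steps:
I = -7/2 (I = -6 + (½)*5 = -6 + 5/2 = -7/2 ≈ -3.5000)
G = -663
I*G = -7/2*(-663) = 4641/2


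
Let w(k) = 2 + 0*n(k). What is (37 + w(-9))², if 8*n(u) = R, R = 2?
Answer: 1521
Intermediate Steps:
n(u) = ¼ (n(u) = (⅛)*2 = ¼)
w(k) = 2 (w(k) = 2 + 0*(¼) = 2 + 0 = 2)
(37 + w(-9))² = (37 + 2)² = 39² = 1521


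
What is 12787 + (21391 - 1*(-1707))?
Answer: 35885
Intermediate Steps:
12787 + (21391 - 1*(-1707)) = 12787 + (21391 + 1707) = 12787 + 23098 = 35885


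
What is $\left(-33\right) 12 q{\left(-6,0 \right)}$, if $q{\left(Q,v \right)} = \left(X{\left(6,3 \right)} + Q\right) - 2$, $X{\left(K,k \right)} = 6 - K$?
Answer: $3168$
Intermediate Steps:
$q{\left(Q,v \right)} = -2 + Q$ ($q{\left(Q,v \right)} = \left(\left(6 - 6\right) + Q\right) - 2 = \left(0 + Q\right) - 2 = Q - 2 = -2 + Q$)
$\left(-33\right) 12 q{\left(-6,0 \right)} = \left(-33\right) 12 \left(-2 - 6\right) = \left(-396\right) \left(-8\right) = 3168$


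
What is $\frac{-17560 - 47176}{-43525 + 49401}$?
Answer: $- \frac{16184}{1469} \approx -11.017$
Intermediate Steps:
$\frac{-17560 - 47176}{-43525 + 49401} = - \frac{64736}{5876} = \left(-64736\right) \frac{1}{5876} = - \frac{16184}{1469}$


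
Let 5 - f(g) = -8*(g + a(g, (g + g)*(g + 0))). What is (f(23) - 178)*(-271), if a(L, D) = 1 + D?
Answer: -2298893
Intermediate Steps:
f(g) = 13 + 8*g + 16*g² (f(g) = 5 - (-8)*(g + (1 + (g + g)*(g + 0))) = 5 - (-8)*(g + (1 + (2*g)*g)) = 5 - (-8)*(g + (1 + 2*g²)) = 5 - (-8)*(1 + g + 2*g²) = 5 - (-8 - 16*g² - 8*g) = 5 + (8 + 8*g + 16*g²) = 13 + 8*g + 16*g²)
(f(23) - 178)*(-271) = ((13 + 8*23 + 16*23²) - 178)*(-271) = ((13 + 184 + 16*529) - 178)*(-271) = ((13 + 184 + 8464) - 178)*(-271) = (8661 - 178)*(-271) = 8483*(-271) = -2298893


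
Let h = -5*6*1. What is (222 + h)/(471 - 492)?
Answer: -64/7 ≈ -9.1429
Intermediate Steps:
h = -30 (h = -30*1 = -30)
(222 + h)/(471 - 492) = (222 - 30)/(471 - 492) = 192/(-21) = 192*(-1/21) = -64/7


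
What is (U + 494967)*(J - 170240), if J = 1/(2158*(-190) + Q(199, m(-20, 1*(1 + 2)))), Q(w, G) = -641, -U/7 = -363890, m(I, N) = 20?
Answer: -212682817378864277/410661 ≈ -5.1790e+11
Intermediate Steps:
U = 2547230 (U = -7*(-363890) = 2547230)
J = -1/410661 (J = 1/(2158*(-190) - 641) = 1/(-410020 - 641) = 1/(-410661) = -1/410661 ≈ -2.4351e-6)
(U + 494967)*(J - 170240) = (2547230 + 494967)*(-1/410661 - 170240) = 3042197*(-69910928641/410661) = -212682817378864277/410661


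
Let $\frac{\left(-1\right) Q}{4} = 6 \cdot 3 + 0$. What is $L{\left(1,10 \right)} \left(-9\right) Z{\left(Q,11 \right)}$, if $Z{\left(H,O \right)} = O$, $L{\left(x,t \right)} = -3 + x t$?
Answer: $-693$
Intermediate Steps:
$L{\left(x,t \right)} = -3 + t x$
$Q = -72$ ($Q = - 4 \left(6 \cdot 3 + 0\right) = - 4 \left(18 + 0\right) = \left(-4\right) 18 = -72$)
$L{\left(1,10 \right)} \left(-9\right) Z{\left(Q,11 \right)} = \left(-3 + 10 \cdot 1\right) \left(-9\right) 11 = \left(-3 + 10\right) \left(-9\right) 11 = 7 \left(-9\right) 11 = \left(-63\right) 11 = -693$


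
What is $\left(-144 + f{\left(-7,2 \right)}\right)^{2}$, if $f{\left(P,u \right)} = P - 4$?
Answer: $24025$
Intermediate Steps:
$f{\left(P,u \right)} = -4 + P$ ($f{\left(P,u \right)} = P - 4 = -4 + P$)
$\left(-144 + f{\left(-7,2 \right)}\right)^{2} = \left(-144 - 11\right)^{2} = \left(-155\right)^{2} = 24025$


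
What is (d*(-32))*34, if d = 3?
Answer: -3264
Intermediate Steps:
(d*(-32))*34 = (3*(-32))*34 = -96*34 = -3264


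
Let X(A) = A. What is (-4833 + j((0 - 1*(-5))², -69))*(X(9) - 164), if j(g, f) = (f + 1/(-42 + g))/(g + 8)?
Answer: 420435485/561 ≈ 7.4944e+5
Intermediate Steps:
j(g, f) = (f + 1/(-42 + g))/(8 + g)
(-4833 + j((0 - 1*(-5))², -69))*(X(9) - 164) = (-4833 + (-1 + 42*(-69) - 1*(-69)*(0 - 1*(-5))²)/(336 - ((0 - 1*(-5))²)² + 34*(0 - 1*(-5))²))*(9 - 164) = (-4833 + (-1 - 2898 - 1*(-69)*(0 + 5)²)/(336 - ((0 + 5)²)² + 34*(0 + 5)²))*(-155) = (-4833 + (-1 - 2898 - 1*(-69)*5²)/(336 - (5²)² + 34*5²))*(-155) = (-4833 + (-1 - 2898 - 1*(-69)*25)/(336 - 1*25² + 34*25))*(-155) = (-4833 + (-1 - 2898 + 1725)/(336 - 1*625 + 850))*(-155) = (-4833 - 1174/(336 - 625 + 850))*(-155) = (-4833 - 1174/561)*(-155) = -2712487/561*(-155) = 420435485/561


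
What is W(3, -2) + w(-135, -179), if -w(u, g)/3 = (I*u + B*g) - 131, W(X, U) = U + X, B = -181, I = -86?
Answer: -131633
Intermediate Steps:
w(u, g) = 393 + 258*u + 543*g (w(u, g) = -3*((-86*u - 181*g) - 131) = -3*((-181*g - 86*u) - 131) = -3*(-131 - 181*g - 86*u) = 393 + 258*u + 543*g)
W(3, -2) + w(-135, -179) = (-2 + 3) + (393 + 258*(-135) + 543*(-179)) = 1 + (393 - 34830 - 97197) = 1 - 131634 = -131633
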